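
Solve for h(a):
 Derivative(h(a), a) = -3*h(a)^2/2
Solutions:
 h(a) = 2/(C1 + 3*a)


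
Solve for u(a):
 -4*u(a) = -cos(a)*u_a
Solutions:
 u(a) = C1*(sin(a)^2 + 2*sin(a) + 1)/(sin(a)^2 - 2*sin(a) + 1)


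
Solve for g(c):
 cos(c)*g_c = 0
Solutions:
 g(c) = C1


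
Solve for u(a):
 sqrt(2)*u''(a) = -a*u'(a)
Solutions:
 u(a) = C1 + C2*erf(2^(1/4)*a/2)


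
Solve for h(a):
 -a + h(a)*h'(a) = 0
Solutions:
 h(a) = -sqrt(C1 + a^2)
 h(a) = sqrt(C1 + a^2)


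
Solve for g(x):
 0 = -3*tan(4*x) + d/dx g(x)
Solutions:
 g(x) = C1 - 3*log(cos(4*x))/4


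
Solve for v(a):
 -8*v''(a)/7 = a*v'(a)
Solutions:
 v(a) = C1 + C2*erf(sqrt(7)*a/4)


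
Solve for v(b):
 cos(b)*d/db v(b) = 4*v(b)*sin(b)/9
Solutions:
 v(b) = C1/cos(b)^(4/9)


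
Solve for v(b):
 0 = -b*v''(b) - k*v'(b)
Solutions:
 v(b) = C1 + b^(1 - re(k))*(C2*sin(log(b)*Abs(im(k))) + C3*cos(log(b)*im(k)))


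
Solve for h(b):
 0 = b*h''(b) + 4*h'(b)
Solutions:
 h(b) = C1 + C2/b^3


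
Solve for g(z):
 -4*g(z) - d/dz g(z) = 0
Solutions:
 g(z) = C1*exp(-4*z)


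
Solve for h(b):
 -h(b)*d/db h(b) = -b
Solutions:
 h(b) = -sqrt(C1 + b^2)
 h(b) = sqrt(C1 + b^2)


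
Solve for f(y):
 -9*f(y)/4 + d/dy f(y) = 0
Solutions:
 f(y) = C1*exp(9*y/4)


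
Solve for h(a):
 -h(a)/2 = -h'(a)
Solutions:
 h(a) = C1*exp(a/2)


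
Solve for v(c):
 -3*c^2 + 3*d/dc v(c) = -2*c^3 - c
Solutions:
 v(c) = C1 - c^4/6 + c^3/3 - c^2/6


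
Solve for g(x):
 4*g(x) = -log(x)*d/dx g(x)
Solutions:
 g(x) = C1*exp(-4*li(x))


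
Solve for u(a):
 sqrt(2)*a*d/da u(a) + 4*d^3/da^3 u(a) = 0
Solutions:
 u(a) = C1 + Integral(C2*airyai(-sqrt(2)*a/2) + C3*airybi(-sqrt(2)*a/2), a)


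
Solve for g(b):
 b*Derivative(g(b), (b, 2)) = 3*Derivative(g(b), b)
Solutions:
 g(b) = C1 + C2*b^4


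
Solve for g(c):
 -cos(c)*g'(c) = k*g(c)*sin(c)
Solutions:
 g(c) = C1*exp(k*log(cos(c)))


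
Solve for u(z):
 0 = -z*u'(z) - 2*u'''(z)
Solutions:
 u(z) = C1 + Integral(C2*airyai(-2^(2/3)*z/2) + C3*airybi(-2^(2/3)*z/2), z)


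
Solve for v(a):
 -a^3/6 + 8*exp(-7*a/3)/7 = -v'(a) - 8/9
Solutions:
 v(a) = C1 + a^4/24 - 8*a/9 + 24*exp(-7*a/3)/49


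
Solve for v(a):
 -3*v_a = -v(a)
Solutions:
 v(a) = C1*exp(a/3)


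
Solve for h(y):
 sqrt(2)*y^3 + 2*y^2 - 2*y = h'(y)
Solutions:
 h(y) = C1 + sqrt(2)*y^4/4 + 2*y^3/3 - y^2


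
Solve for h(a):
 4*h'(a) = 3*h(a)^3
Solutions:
 h(a) = -sqrt(2)*sqrt(-1/(C1 + 3*a))
 h(a) = sqrt(2)*sqrt(-1/(C1 + 3*a))


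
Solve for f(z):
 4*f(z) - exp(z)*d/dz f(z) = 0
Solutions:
 f(z) = C1*exp(-4*exp(-z))


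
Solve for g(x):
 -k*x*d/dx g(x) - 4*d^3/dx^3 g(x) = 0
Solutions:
 g(x) = C1 + Integral(C2*airyai(2^(1/3)*x*(-k)^(1/3)/2) + C3*airybi(2^(1/3)*x*(-k)^(1/3)/2), x)


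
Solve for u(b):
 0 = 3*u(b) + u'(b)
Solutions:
 u(b) = C1*exp(-3*b)


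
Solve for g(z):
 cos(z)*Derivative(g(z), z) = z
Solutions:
 g(z) = C1 + Integral(z/cos(z), z)


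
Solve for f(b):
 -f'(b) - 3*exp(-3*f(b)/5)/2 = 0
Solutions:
 f(b) = 5*log(C1 - 9*b/10)/3
 f(b) = 5*log(10^(2/3)*(-3^(1/3) - 3^(5/6)*I)*(C1 - 3*b)^(1/3)/20)
 f(b) = 5*log(10^(2/3)*(-3^(1/3) + 3^(5/6)*I)*(C1 - 3*b)^(1/3)/20)


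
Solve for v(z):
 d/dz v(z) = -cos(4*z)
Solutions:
 v(z) = C1 - sin(4*z)/4


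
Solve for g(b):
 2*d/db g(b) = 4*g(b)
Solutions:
 g(b) = C1*exp(2*b)


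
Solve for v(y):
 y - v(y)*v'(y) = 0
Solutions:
 v(y) = -sqrt(C1 + y^2)
 v(y) = sqrt(C1 + y^2)


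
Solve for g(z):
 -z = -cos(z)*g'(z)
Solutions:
 g(z) = C1 + Integral(z/cos(z), z)


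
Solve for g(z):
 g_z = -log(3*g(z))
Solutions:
 Integral(1/(log(_y) + log(3)), (_y, g(z))) = C1 - z


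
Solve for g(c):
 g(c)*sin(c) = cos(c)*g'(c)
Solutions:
 g(c) = C1/cos(c)


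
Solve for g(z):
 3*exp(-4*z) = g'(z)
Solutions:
 g(z) = C1 - 3*exp(-4*z)/4


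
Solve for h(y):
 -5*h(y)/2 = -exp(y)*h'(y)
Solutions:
 h(y) = C1*exp(-5*exp(-y)/2)


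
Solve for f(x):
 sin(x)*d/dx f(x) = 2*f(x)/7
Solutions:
 f(x) = C1*(cos(x) - 1)^(1/7)/(cos(x) + 1)^(1/7)


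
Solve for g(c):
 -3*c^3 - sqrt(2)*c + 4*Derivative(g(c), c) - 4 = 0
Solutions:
 g(c) = C1 + 3*c^4/16 + sqrt(2)*c^2/8 + c


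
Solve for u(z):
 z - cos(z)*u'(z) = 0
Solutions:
 u(z) = C1 + Integral(z/cos(z), z)


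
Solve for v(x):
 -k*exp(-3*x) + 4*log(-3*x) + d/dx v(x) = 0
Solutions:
 v(x) = C1 - k*exp(-3*x)/3 - 4*x*log(-x) + 4*x*(1 - log(3))


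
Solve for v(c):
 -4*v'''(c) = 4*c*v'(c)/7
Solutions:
 v(c) = C1 + Integral(C2*airyai(-7^(2/3)*c/7) + C3*airybi(-7^(2/3)*c/7), c)


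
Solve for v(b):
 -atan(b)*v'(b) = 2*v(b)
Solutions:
 v(b) = C1*exp(-2*Integral(1/atan(b), b))


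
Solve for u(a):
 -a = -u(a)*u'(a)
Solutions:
 u(a) = -sqrt(C1 + a^2)
 u(a) = sqrt(C1 + a^2)


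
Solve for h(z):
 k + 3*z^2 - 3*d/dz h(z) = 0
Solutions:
 h(z) = C1 + k*z/3 + z^3/3


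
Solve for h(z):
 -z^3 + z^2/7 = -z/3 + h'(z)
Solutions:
 h(z) = C1 - z^4/4 + z^3/21 + z^2/6


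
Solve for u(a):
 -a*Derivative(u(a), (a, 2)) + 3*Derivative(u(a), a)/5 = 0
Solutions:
 u(a) = C1 + C2*a^(8/5)


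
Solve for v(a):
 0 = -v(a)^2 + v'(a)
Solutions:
 v(a) = -1/(C1 + a)


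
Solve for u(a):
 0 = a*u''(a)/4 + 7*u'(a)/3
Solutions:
 u(a) = C1 + C2/a^(25/3)


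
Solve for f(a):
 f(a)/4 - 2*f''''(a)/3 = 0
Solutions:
 f(a) = C1*exp(-6^(1/4)*a/2) + C2*exp(6^(1/4)*a/2) + C3*sin(6^(1/4)*a/2) + C4*cos(6^(1/4)*a/2)


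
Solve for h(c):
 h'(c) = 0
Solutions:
 h(c) = C1


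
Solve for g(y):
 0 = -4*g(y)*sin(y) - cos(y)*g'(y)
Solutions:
 g(y) = C1*cos(y)^4


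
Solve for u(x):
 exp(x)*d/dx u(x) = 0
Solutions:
 u(x) = C1


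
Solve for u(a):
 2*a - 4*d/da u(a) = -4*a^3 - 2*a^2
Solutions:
 u(a) = C1 + a^4/4 + a^3/6 + a^2/4


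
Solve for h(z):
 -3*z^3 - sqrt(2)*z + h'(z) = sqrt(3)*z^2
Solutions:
 h(z) = C1 + 3*z^4/4 + sqrt(3)*z^3/3 + sqrt(2)*z^2/2


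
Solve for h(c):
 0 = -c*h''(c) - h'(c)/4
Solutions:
 h(c) = C1 + C2*c^(3/4)


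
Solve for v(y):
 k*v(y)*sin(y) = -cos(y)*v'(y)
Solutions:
 v(y) = C1*exp(k*log(cos(y)))


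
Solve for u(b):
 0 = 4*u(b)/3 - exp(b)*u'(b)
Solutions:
 u(b) = C1*exp(-4*exp(-b)/3)


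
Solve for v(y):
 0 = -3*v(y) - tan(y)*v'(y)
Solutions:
 v(y) = C1/sin(y)^3


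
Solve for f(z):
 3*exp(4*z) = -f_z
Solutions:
 f(z) = C1 - 3*exp(4*z)/4


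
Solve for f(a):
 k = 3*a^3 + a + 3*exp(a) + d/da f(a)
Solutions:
 f(a) = C1 - 3*a^4/4 - a^2/2 + a*k - 3*exp(a)


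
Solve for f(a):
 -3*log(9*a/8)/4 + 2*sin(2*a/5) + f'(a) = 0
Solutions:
 f(a) = C1 + 3*a*log(a)/4 - 9*a*log(2)/4 - 3*a/4 + 3*a*log(3)/2 + 5*cos(2*a/5)


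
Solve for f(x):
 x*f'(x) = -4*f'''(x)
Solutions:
 f(x) = C1 + Integral(C2*airyai(-2^(1/3)*x/2) + C3*airybi(-2^(1/3)*x/2), x)


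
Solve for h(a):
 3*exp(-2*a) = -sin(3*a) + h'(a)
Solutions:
 h(a) = C1 - cos(3*a)/3 - 3*exp(-2*a)/2


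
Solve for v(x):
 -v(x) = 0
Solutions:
 v(x) = 0


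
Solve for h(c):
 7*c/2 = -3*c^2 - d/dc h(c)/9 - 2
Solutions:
 h(c) = C1 - 9*c^3 - 63*c^2/4 - 18*c


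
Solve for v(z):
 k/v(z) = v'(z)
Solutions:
 v(z) = -sqrt(C1 + 2*k*z)
 v(z) = sqrt(C1 + 2*k*z)


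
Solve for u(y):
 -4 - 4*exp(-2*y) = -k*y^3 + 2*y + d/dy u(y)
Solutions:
 u(y) = C1 + k*y^4/4 - y^2 - 4*y + 2*exp(-2*y)


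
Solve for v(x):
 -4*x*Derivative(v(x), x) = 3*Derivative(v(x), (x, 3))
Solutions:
 v(x) = C1 + Integral(C2*airyai(-6^(2/3)*x/3) + C3*airybi(-6^(2/3)*x/3), x)


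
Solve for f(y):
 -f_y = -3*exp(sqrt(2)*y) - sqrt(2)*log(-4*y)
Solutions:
 f(y) = C1 + sqrt(2)*y*log(-y) + sqrt(2)*y*(-1 + 2*log(2)) + 3*sqrt(2)*exp(sqrt(2)*y)/2


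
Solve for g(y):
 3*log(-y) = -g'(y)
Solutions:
 g(y) = C1 - 3*y*log(-y) + 3*y


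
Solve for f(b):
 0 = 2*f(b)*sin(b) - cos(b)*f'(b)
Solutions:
 f(b) = C1/cos(b)^2


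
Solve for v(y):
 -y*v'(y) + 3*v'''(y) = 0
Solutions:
 v(y) = C1 + Integral(C2*airyai(3^(2/3)*y/3) + C3*airybi(3^(2/3)*y/3), y)


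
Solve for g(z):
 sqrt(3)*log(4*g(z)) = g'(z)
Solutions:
 -sqrt(3)*Integral(1/(log(_y) + 2*log(2)), (_y, g(z)))/3 = C1 - z


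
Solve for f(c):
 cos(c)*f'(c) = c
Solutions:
 f(c) = C1 + Integral(c/cos(c), c)


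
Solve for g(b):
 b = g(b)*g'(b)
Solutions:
 g(b) = -sqrt(C1 + b^2)
 g(b) = sqrt(C1 + b^2)


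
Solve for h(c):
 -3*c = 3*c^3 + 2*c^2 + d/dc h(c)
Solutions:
 h(c) = C1 - 3*c^4/4 - 2*c^3/3 - 3*c^2/2


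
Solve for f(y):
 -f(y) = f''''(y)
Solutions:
 f(y) = (C1*sin(sqrt(2)*y/2) + C2*cos(sqrt(2)*y/2))*exp(-sqrt(2)*y/2) + (C3*sin(sqrt(2)*y/2) + C4*cos(sqrt(2)*y/2))*exp(sqrt(2)*y/2)


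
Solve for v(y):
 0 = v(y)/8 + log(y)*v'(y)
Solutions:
 v(y) = C1*exp(-li(y)/8)


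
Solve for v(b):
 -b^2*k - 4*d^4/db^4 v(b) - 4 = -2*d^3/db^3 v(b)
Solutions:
 v(b) = C1 + C2*b + C3*b^2 + C4*exp(b/2) + b^5*k/120 + b^4*k/12 + b^3*(2*k + 1)/3


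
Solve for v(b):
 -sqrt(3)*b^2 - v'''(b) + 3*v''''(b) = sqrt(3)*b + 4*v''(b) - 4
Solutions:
 v(b) = C1 + C2*b + C3*exp(-b) + C4*exp(4*b/3) - sqrt(3)*b^4/48 - sqrt(3)*b^3/48 + b^2*(32 - 11*sqrt(3))/64


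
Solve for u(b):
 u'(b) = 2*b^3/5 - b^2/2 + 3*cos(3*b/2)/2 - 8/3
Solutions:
 u(b) = C1 + b^4/10 - b^3/6 - 8*b/3 + sin(3*b/2)


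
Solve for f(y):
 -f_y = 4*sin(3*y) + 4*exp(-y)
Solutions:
 f(y) = C1 + 4*cos(3*y)/3 + 4*exp(-y)


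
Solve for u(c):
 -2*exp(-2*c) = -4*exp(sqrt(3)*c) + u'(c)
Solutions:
 u(c) = C1 + 4*sqrt(3)*exp(sqrt(3)*c)/3 + exp(-2*c)


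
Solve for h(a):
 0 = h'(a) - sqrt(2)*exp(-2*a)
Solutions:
 h(a) = C1 - sqrt(2)*exp(-2*a)/2


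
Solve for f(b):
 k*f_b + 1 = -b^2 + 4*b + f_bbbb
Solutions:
 f(b) = C1 + C2*exp(b*k^(1/3)) + C3*exp(b*k^(1/3)*(-1 + sqrt(3)*I)/2) + C4*exp(-b*k^(1/3)*(1 + sqrt(3)*I)/2) - b^3/(3*k) + 2*b^2/k - b/k


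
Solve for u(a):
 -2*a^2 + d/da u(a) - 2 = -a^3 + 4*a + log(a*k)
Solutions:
 u(a) = C1 - a^4/4 + 2*a^3/3 + 2*a^2 + a*log(a*k) + a


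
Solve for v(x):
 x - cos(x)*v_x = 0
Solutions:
 v(x) = C1 + Integral(x/cos(x), x)


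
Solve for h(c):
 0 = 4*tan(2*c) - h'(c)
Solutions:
 h(c) = C1 - 2*log(cos(2*c))


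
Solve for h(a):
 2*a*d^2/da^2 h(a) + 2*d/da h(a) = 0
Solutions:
 h(a) = C1 + C2*log(a)


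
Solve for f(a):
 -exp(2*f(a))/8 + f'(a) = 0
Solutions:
 f(a) = log(-1/(C1 + a))/2 + log(2)
 f(a) = log(-sqrt(-1/(C1 + a))) + log(2)


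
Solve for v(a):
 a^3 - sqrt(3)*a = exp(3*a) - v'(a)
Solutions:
 v(a) = C1 - a^4/4 + sqrt(3)*a^2/2 + exp(3*a)/3


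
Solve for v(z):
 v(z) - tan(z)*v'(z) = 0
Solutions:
 v(z) = C1*sin(z)


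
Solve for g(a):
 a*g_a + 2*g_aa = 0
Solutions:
 g(a) = C1 + C2*erf(a/2)


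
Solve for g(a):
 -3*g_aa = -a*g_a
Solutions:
 g(a) = C1 + C2*erfi(sqrt(6)*a/6)


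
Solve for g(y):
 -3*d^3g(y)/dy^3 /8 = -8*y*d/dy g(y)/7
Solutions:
 g(y) = C1 + Integral(C2*airyai(4*21^(2/3)*y/21) + C3*airybi(4*21^(2/3)*y/21), y)


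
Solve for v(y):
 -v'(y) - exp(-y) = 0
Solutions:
 v(y) = C1 + exp(-y)


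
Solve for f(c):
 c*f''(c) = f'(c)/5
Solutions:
 f(c) = C1 + C2*c^(6/5)


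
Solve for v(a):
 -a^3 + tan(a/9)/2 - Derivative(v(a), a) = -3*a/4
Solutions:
 v(a) = C1 - a^4/4 + 3*a^2/8 - 9*log(cos(a/9))/2


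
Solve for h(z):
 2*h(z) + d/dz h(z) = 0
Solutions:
 h(z) = C1*exp(-2*z)


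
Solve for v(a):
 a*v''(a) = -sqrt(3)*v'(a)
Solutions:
 v(a) = C1 + C2*a^(1 - sqrt(3))


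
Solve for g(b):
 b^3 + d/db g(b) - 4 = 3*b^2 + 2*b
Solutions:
 g(b) = C1 - b^4/4 + b^3 + b^2 + 4*b


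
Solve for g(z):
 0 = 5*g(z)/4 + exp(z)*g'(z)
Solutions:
 g(z) = C1*exp(5*exp(-z)/4)


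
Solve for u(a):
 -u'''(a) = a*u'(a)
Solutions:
 u(a) = C1 + Integral(C2*airyai(-a) + C3*airybi(-a), a)


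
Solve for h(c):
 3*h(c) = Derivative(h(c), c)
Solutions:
 h(c) = C1*exp(3*c)


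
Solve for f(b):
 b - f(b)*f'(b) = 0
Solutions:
 f(b) = -sqrt(C1 + b^2)
 f(b) = sqrt(C1 + b^2)


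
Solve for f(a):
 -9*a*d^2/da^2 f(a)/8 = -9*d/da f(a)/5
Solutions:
 f(a) = C1 + C2*a^(13/5)


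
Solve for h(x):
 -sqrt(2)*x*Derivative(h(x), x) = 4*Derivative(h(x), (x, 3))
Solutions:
 h(x) = C1 + Integral(C2*airyai(-sqrt(2)*x/2) + C3*airybi(-sqrt(2)*x/2), x)


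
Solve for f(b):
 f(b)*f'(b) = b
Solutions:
 f(b) = -sqrt(C1 + b^2)
 f(b) = sqrt(C1 + b^2)


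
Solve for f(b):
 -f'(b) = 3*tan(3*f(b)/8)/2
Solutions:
 f(b) = -8*asin(C1*exp(-9*b/16))/3 + 8*pi/3
 f(b) = 8*asin(C1*exp(-9*b/16))/3


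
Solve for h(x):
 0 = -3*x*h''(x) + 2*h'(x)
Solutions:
 h(x) = C1 + C2*x^(5/3)


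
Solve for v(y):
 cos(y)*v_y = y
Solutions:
 v(y) = C1 + Integral(y/cos(y), y)


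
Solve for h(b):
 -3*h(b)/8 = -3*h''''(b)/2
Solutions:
 h(b) = C1*exp(-sqrt(2)*b/2) + C2*exp(sqrt(2)*b/2) + C3*sin(sqrt(2)*b/2) + C4*cos(sqrt(2)*b/2)


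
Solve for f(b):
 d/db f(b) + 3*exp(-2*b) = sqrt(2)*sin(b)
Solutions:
 f(b) = C1 - sqrt(2)*cos(b) + 3*exp(-2*b)/2


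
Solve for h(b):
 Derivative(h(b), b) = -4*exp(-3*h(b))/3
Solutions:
 h(b) = log(C1 - 4*b)/3
 h(b) = log((-1 - sqrt(3)*I)*(C1 - 4*b)^(1/3)/2)
 h(b) = log((-1 + sqrt(3)*I)*(C1 - 4*b)^(1/3)/2)


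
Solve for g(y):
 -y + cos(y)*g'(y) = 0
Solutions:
 g(y) = C1 + Integral(y/cos(y), y)


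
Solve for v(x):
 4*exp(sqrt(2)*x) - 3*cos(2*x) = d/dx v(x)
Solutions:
 v(x) = C1 + 2*sqrt(2)*exp(sqrt(2)*x) - 3*sin(2*x)/2


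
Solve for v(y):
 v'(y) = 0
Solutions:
 v(y) = C1


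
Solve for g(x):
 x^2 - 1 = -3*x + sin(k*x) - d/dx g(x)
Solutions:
 g(x) = C1 - x^3/3 - 3*x^2/2 + x - cos(k*x)/k


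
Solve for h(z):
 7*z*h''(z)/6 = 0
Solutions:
 h(z) = C1 + C2*z


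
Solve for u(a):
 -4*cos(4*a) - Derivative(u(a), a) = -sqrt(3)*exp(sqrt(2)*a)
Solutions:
 u(a) = C1 + sqrt(6)*exp(sqrt(2)*a)/2 - sin(4*a)


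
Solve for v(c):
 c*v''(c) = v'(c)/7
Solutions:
 v(c) = C1 + C2*c^(8/7)


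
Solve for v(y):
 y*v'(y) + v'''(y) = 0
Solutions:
 v(y) = C1 + Integral(C2*airyai(-y) + C3*airybi(-y), y)


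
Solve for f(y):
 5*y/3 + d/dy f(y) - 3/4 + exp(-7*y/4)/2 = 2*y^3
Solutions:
 f(y) = C1 + y^4/2 - 5*y^2/6 + 3*y/4 + 2*exp(-7*y/4)/7


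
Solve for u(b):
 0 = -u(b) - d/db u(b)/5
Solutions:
 u(b) = C1*exp(-5*b)


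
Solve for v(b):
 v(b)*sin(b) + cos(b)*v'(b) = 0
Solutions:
 v(b) = C1*cos(b)


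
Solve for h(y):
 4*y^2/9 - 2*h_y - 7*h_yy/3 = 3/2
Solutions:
 h(y) = C1 + C2*exp(-6*y/7) + 2*y^3/27 - 7*y^2/27 - 47*y/324


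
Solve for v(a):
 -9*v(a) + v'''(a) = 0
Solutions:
 v(a) = C3*exp(3^(2/3)*a) + (C1*sin(3*3^(1/6)*a/2) + C2*cos(3*3^(1/6)*a/2))*exp(-3^(2/3)*a/2)


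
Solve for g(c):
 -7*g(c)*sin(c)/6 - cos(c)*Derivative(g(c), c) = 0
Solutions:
 g(c) = C1*cos(c)^(7/6)


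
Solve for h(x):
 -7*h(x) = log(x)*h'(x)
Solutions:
 h(x) = C1*exp(-7*li(x))


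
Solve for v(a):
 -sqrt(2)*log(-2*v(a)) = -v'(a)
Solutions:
 -sqrt(2)*Integral(1/(log(-_y) + log(2)), (_y, v(a)))/2 = C1 - a


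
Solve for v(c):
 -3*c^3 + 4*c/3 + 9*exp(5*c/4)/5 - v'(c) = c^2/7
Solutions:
 v(c) = C1 - 3*c^4/4 - c^3/21 + 2*c^2/3 + 36*exp(5*c/4)/25


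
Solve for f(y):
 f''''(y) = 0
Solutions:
 f(y) = C1 + C2*y + C3*y^2 + C4*y^3


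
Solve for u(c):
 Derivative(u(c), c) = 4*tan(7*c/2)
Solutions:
 u(c) = C1 - 8*log(cos(7*c/2))/7


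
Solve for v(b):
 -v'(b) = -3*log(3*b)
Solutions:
 v(b) = C1 + 3*b*log(b) - 3*b + b*log(27)


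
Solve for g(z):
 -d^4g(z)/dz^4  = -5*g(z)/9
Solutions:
 g(z) = C1*exp(-sqrt(3)*5^(1/4)*z/3) + C2*exp(sqrt(3)*5^(1/4)*z/3) + C3*sin(sqrt(3)*5^(1/4)*z/3) + C4*cos(sqrt(3)*5^(1/4)*z/3)


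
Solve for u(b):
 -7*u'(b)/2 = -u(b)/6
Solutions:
 u(b) = C1*exp(b/21)


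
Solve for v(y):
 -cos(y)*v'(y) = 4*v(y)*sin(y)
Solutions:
 v(y) = C1*cos(y)^4


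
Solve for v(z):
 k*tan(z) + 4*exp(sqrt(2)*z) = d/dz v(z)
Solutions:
 v(z) = C1 - k*log(cos(z)) + 2*sqrt(2)*exp(sqrt(2)*z)


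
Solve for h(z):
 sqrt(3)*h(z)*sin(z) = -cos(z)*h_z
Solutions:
 h(z) = C1*cos(z)^(sqrt(3))


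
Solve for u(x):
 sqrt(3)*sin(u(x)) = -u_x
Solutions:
 u(x) = -acos((-C1 - exp(2*sqrt(3)*x))/(C1 - exp(2*sqrt(3)*x))) + 2*pi
 u(x) = acos((-C1 - exp(2*sqrt(3)*x))/(C1 - exp(2*sqrt(3)*x)))


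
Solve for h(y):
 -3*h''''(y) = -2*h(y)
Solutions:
 h(y) = C1*exp(-2^(1/4)*3^(3/4)*y/3) + C2*exp(2^(1/4)*3^(3/4)*y/3) + C3*sin(2^(1/4)*3^(3/4)*y/3) + C4*cos(2^(1/4)*3^(3/4)*y/3)


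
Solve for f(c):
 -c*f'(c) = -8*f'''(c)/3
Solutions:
 f(c) = C1 + Integral(C2*airyai(3^(1/3)*c/2) + C3*airybi(3^(1/3)*c/2), c)


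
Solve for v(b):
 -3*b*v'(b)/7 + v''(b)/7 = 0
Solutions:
 v(b) = C1 + C2*erfi(sqrt(6)*b/2)


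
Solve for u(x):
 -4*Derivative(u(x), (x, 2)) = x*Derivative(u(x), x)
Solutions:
 u(x) = C1 + C2*erf(sqrt(2)*x/4)


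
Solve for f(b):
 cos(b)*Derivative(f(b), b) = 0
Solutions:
 f(b) = C1


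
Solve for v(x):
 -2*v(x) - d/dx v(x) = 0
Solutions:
 v(x) = C1*exp(-2*x)


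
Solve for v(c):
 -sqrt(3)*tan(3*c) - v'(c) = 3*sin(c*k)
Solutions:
 v(c) = C1 - 3*Piecewise((-cos(c*k)/k, Ne(k, 0)), (0, True)) + sqrt(3)*log(cos(3*c))/3


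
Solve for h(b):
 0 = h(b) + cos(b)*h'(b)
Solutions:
 h(b) = C1*sqrt(sin(b) - 1)/sqrt(sin(b) + 1)


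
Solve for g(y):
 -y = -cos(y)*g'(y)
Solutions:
 g(y) = C1 + Integral(y/cos(y), y)


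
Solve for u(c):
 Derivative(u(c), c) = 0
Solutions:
 u(c) = C1


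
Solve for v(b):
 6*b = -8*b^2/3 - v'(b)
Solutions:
 v(b) = C1 - 8*b^3/9 - 3*b^2


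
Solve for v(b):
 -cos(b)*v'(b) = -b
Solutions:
 v(b) = C1 + Integral(b/cos(b), b)


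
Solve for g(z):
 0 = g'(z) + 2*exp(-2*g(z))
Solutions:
 g(z) = log(-sqrt(C1 - 4*z))
 g(z) = log(C1 - 4*z)/2


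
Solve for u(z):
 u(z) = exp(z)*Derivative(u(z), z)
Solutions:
 u(z) = C1*exp(-exp(-z))


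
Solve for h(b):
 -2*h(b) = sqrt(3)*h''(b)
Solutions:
 h(b) = C1*sin(sqrt(2)*3^(3/4)*b/3) + C2*cos(sqrt(2)*3^(3/4)*b/3)


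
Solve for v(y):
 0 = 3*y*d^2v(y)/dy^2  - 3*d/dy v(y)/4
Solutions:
 v(y) = C1 + C2*y^(5/4)


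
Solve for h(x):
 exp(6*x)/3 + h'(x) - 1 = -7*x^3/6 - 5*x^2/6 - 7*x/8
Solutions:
 h(x) = C1 - 7*x^4/24 - 5*x^3/18 - 7*x^2/16 + x - exp(6*x)/18


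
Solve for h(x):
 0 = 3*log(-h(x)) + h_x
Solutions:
 -li(-h(x)) = C1 - 3*x


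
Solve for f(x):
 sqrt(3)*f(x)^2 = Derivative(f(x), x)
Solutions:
 f(x) = -1/(C1 + sqrt(3)*x)


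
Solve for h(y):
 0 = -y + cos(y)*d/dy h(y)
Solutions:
 h(y) = C1 + Integral(y/cos(y), y)


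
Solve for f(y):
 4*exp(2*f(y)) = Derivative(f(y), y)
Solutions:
 f(y) = log(-sqrt(-1/(C1 + 4*y))) - log(2)/2
 f(y) = log(-1/(C1 + 4*y))/2 - log(2)/2


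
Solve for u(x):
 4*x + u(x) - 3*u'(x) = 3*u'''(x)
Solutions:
 u(x) = C1*exp(-x*(-2*18^(1/3)/(3 + sqrt(21))^(1/3) + 12^(1/3)*(3 + sqrt(21))^(1/3))/12)*sin(2^(1/3)*3^(1/6)*x*(6/(3 + sqrt(21))^(1/3) + 2^(1/3)*3^(2/3)*(3 + sqrt(21))^(1/3))/12) + C2*exp(-x*(-2*18^(1/3)/(3 + sqrt(21))^(1/3) + 12^(1/3)*(3 + sqrt(21))^(1/3))/12)*cos(2^(1/3)*3^(1/6)*x*(6/(3 + sqrt(21))^(1/3) + 2^(1/3)*3^(2/3)*(3 + sqrt(21))^(1/3))/12) + C3*exp(x*(-2*18^(1/3)/(3 + sqrt(21))^(1/3) + 12^(1/3)*(3 + sqrt(21))^(1/3))/6) - 4*x - 12


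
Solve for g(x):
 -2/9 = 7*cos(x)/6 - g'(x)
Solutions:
 g(x) = C1 + 2*x/9 + 7*sin(x)/6


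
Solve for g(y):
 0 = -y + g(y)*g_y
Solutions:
 g(y) = -sqrt(C1 + y^2)
 g(y) = sqrt(C1 + y^2)


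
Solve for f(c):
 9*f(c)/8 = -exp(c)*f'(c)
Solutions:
 f(c) = C1*exp(9*exp(-c)/8)


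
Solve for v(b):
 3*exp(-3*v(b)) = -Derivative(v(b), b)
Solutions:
 v(b) = log(C1 - 9*b)/3
 v(b) = log((-3^(1/3) - 3^(5/6)*I)*(C1 - 3*b)^(1/3)/2)
 v(b) = log((-3^(1/3) + 3^(5/6)*I)*(C1 - 3*b)^(1/3)/2)


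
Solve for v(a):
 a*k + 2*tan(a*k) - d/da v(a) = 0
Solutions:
 v(a) = C1 + a^2*k/2 + 2*Piecewise((-log(cos(a*k))/k, Ne(k, 0)), (0, True))


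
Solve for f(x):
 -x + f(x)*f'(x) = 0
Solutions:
 f(x) = -sqrt(C1 + x^2)
 f(x) = sqrt(C1 + x^2)


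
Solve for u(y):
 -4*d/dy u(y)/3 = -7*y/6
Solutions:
 u(y) = C1 + 7*y^2/16


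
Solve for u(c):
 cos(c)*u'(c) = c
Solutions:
 u(c) = C1 + Integral(c/cos(c), c)


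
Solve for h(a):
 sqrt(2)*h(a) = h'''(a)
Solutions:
 h(a) = C3*exp(2^(1/6)*a) + (C1*sin(2^(1/6)*sqrt(3)*a/2) + C2*cos(2^(1/6)*sqrt(3)*a/2))*exp(-2^(1/6)*a/2)


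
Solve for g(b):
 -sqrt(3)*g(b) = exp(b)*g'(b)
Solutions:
 g(b) = C1*exp(sqrt(3)*exp(-b))


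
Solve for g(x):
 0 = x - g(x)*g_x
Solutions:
 g(x) = -sqrt(C1 + x^2)
 g(x) = sqrt(C1 + x^2)


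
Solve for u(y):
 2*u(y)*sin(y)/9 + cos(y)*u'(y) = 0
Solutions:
 u(y) = C1*cos(y)^(2/9)


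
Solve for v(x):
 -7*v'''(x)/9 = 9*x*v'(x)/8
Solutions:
 v(x) = C1 + Integral(C2*airyai(-3*3^(1/3)*7^(2/3)*x/14) + C3*airybi(-3*3^(1/3)*7^(2/3)*x/14), x)


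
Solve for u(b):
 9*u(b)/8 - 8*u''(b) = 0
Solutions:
 u(b) = C1*exp(-3*b/8) + C2*exp(3*b/8)


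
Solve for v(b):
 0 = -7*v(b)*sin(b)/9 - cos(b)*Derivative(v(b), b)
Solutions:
 v(b) = C1*cos(b)^(7/9)


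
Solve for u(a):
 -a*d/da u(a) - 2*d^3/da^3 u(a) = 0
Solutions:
 u(a) = C1 + Integral(C2*airyai(-2^(2/3)*a/2) + C3*airybi(-2^(2/3)*a/2), a)


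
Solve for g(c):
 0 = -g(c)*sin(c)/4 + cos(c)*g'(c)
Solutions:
 g(c) = C1/cos(c)^(1/4)


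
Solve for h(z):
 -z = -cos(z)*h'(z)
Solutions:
 h(z) = C1 + Integral(z/cos(z), z)


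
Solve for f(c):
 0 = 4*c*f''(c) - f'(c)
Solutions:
 f(c) = C1 + C2*c^(5/4)


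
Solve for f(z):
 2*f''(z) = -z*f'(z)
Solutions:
 f(z) = C1 + C2*erf(z/2)


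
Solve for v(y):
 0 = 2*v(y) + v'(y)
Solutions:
 v(y) = C1*exp(-2*y)


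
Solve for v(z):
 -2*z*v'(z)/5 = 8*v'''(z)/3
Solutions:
 v(z) = C1 + Integral(C2*airyai(-150^(1/3)*z/10) + C3*airybi(-150^(1/3)*z/10), z)


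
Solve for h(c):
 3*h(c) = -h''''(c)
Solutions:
 h(c) = (C1*sin(sqrt(2)*3^(1/4)*c/2) + C2*cos(sqrt(2)*3^(1/4)*c/2))*exp(-sqrt(2)*3^(1/4)*c/2) + (C3*sin(sqrt(2)*3^(1/4)*c/2) + C4*cos(sqrt(2)*3^(1/4)*c/2))*exp(sqrt(2)*3^(1/4)*c/2)


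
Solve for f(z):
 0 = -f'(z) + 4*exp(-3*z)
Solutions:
 f(z) = C1 - 4*exp(-3*z)/3


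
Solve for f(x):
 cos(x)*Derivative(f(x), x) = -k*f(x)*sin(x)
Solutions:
 f(x) = C1*exp(k*log(cos(x)))


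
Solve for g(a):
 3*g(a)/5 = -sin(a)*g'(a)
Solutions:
 g(a) = C1*(cos(a) + 1)^(3/10)/(cos(a) - 1)^(3/10)


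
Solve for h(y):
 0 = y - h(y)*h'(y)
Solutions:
 h(y) = -sqrt(C1 + y^2)
 h(y) = sqrt(C1 + y^2)


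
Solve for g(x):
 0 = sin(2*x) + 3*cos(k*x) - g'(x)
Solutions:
 g(x) = C1 - cos(2*x)/2 + 3*sin(k*x)/k


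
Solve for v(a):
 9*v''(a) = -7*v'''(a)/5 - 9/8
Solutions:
 v(a) = C1 + C2*a + C3*exp(-45*a/7) - a^2/16


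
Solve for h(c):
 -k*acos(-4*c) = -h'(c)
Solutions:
 h(c) = C1 + k*(c*acos(-4*c) + sqrt(1 - 16*c^2)/4)


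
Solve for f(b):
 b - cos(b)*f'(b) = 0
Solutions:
 f(b) = C1 + Integral(b/cos(b), b)


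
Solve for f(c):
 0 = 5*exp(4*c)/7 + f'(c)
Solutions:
 f(c) = C1 - 5*exp(4*c)/28


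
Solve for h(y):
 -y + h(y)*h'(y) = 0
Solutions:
 h(y) = -sqrt(C1 + y^2)
 h(y) = sqrt(C1 + y^2)


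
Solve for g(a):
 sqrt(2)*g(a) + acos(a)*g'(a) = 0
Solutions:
 g(a) = C1*exp(-sqrt(2)*Integral(1/acos(a), a))


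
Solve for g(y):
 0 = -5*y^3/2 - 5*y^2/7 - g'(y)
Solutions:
 g(y) = C1 - 5*y^4/8 - 5*y^3/21


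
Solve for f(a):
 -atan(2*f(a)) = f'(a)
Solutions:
 Integral(1/atan(2*_y), (_y, f(a))) = C1 - a


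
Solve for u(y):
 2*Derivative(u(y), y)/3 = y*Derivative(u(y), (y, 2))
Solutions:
 u(y) = C1 + C2*y^(5/3)


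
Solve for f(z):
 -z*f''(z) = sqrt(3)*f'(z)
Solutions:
 f(z) = C1 + C2*z^(1 - sqrt(3))


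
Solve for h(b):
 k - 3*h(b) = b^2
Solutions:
 h(b) = -b^2/3 + k/3


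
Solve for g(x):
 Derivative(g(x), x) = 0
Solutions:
 g(x) = C1


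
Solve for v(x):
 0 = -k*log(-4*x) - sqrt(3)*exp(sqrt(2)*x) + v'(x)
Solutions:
 v(x) = C1 + k*x*log(-x) + k*x*(-1 + 2*log(2)) + sqrt(6)*exp(sqrt(2)*x)/2


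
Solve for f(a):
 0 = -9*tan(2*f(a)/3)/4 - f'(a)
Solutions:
 f(a) = -3*asin(C1*exp(-3*a/2))/2 + 3*pi/2
 f(a) = 3*asin(C1*exp(-3*a/2))/2


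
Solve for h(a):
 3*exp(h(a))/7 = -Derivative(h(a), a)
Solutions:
 h(a) = log(1/(C1 + 3*a)) + log(7)


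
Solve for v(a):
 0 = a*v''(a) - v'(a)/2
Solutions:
 v(a) = C1 + C2*a^(3/2)


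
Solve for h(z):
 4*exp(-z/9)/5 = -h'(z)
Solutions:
 h(z) = C1 + 36*exp(-z/9)/5


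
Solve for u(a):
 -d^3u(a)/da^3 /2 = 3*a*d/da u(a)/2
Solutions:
 u(a) = C1 + Integral(C2*airyai(-3^(1/3)*a) + C3*airybi(-3^(1/3)*a), a)


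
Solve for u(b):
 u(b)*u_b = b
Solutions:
 u(b) = -sqrt(C1 + b^2)
 u(b) = sqrt(C1 + b^2)


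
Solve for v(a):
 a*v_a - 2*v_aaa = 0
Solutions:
 v(a) = C1 + Integral(C2*airyai(2^(2/3)*a/2) + C3*airybi(2^(2/3)*a/2), a)


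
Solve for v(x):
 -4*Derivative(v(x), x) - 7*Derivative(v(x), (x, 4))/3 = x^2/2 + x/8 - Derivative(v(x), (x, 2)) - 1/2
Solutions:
 v(x) = C1 + C2*exp(7^(1/3)*x*(7^(1/3)/(sqrt(1757) + 42)^(1/3) + (sqrt(1757) + 42)^(1/3))/14)*sin(sqrt(3)*7^(1/3)*x*(-(sqrt(1757) + 42)^(1/3) + 7^(1/3)/(sqrt(1757) + 42)^(1/3))/14) + C3*exp(7^(1/3)*x*(7^(1/3)/(sqrt(1757) + 42)^(1/3) + (sqrt(1757) + 42)^(1/3))/14)*cos(sqrt(3)*7^(1/3)*x*(-(sqrt(1757) + 42)^(1/3) + 7^(1/3)/(sqrt(1757) + 42)^(1/3))/14) + C4*exp(-7^(1/3)*x*(7^(1/3)/(sqrt(1757) + 42)^(1/3) + (sqrt(1757) + 42)^(1/3))/7) - x^3/24 - 3*x^2/64 + 13*x/128


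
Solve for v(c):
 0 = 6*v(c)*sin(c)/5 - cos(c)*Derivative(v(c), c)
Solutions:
 v(c) = C1/cos(c)^(6/5)


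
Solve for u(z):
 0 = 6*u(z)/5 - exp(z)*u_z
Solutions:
 u(z) = C1*exp(-6*exp(-z)/5)


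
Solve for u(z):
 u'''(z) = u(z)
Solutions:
 u(z) = C3*exp(z) + (C1*sin(sqrt(3)*z/2) + C2*cos(sqrt(3)*z/2))*exp(-z/2)


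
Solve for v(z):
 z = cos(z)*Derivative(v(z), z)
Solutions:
 v(z) = C1 + Integral(z/cos(z), z)


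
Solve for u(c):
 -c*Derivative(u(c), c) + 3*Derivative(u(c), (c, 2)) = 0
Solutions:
 u(c) = C1 + C2*erfi(sqrt(6)*c/6)


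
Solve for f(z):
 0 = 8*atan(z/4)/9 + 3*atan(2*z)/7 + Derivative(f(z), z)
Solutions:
 f(z) = C1 - 8*z*atan(z/4)/9 - 3*z*atan(2*z)/7 + 16*log(z^2 + 16)/9 + 3*log(4*z^2 + 1)/28


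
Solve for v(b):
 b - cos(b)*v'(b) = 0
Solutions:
 v(b) = C1 + Integral(b/cos(b), b)


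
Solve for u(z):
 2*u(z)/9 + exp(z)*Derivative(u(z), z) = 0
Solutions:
 u(z) = C1*exp(2*exp(-z)/9)


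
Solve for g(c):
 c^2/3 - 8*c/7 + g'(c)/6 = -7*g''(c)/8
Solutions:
 g(c) = C1 + C2*exp(-4*c/21) - 2*c^3/3 + 195*c^2/14 - 585*c/4


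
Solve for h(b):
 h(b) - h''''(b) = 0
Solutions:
 h(b) = C1*exp(-b) + C2*exp(b) + C3*sin(b) + C4*cos(b)


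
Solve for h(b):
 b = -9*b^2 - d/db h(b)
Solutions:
 h(b) = C1 - 3*b^3 - b^2/2


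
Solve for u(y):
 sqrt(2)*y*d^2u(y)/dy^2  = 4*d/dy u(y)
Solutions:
 u(y) = C1 + C2*y^(1 + 2*sqrt(2))


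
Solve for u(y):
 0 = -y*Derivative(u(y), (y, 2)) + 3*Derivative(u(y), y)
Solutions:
 u(y) = C1 + C2*y^4


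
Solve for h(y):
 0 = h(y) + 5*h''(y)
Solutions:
 h(y) = C1*sin(sqrt(5)*y/5) + C2*cos(sqrt(5)*y/5)


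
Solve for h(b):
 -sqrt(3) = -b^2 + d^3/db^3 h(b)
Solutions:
 h(b) = C1 + C2*b + C3*b^2 + b^5/60 - sqrt(3)*b^3/6


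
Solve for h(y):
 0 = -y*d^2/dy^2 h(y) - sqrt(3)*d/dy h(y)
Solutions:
 h(y) = C1 + C2*y^(1 - sqrt(3))


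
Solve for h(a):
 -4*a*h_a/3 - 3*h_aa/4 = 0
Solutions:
 h(a) = C1 + C2*erf(2*sqrt(2)*a/3)


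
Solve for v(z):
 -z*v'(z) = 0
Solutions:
 v(z) = C1


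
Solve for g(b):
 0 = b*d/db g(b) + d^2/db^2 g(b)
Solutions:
 g(b) = C1 + C2*erf(sqrt(2)*b/2)


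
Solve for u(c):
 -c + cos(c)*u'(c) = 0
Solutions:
 u(c) = C1 + Integral(c/cos(c), c)


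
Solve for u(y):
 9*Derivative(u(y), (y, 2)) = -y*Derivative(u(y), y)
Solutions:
 u(y) = C1 + C2*erf(sqrt(2)*y/6)


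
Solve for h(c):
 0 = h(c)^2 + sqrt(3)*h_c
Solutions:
 h(c) = 3/(C1 + sqrt(3)*c)


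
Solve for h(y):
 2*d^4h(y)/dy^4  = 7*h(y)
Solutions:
 h(y) = C1*exp(-2^(3/4)*7^(1/4)*y/2) + C2*exp(2^(3/4)*7^(1/4)*y/2) + C3*sin(2^(3/4)*7^(1/4)*y/2) + C4*cos(2^(3/4)*7^(1/4)*y/2)


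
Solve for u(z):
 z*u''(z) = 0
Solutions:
 u(z) = C1 + C2*z


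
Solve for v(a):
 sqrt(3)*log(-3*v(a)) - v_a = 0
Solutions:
 -sqrt(3)*Integral(1/(log(-_y) + log(3)), (_y, v(a)))/3 = C1 - a


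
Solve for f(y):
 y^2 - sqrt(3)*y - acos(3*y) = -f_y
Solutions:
 f(y) = C1 - y^3/3 + sqrt(3)*y^2/2 + y*acos(3*y) - sqrt(1 - 9*y^2)/3


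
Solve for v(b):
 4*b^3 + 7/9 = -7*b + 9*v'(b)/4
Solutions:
 v(b) = C1 + 4*b^4/9 + 14*b^2/9 + 28*b/81


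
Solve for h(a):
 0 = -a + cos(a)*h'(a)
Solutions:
 h(a) = C1 + Integral(a/cos(a), a)


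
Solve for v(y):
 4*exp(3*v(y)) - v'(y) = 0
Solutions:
 v(y) = log(-1/(C1 + 12*y))/3
 v(y) = log((-1/(C1 + 4*y))^(1/3)*(-3^(2/3) - 3*3^(1/6)*I)/6)
 v(y) = log((-1/(C1 + 4*y))^(1/3)*(-3^(2/3) + 3*3^(1/6)*I)/6)


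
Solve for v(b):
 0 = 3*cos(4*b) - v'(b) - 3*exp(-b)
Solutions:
 v(b) = C1 + 3*sin(4*b)/4 + 3*exp(-b)


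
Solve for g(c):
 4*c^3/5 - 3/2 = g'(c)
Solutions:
 g(c) = C1 + c^4/5 - 3*c/2


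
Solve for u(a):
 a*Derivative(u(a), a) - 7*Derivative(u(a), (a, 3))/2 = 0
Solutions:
 u(a) = C1 + Integral(C2*airyai(2^(1/3)*7^(2/3)*a/7) + C3*airybi(2^(1/3)*7^(2/3)*a/7), a)


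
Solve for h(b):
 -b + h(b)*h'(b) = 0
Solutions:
 h(b) = -sqrt(C1 + b^2)
 h(b) = sqrt(C1 + b^2)


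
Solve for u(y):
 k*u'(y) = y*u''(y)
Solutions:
 u(y) = C1 + y^(re(k) + 1)*(C2*sin(log(y)*Abs(im(k))) + C3*cos(log(y)*im(k)))


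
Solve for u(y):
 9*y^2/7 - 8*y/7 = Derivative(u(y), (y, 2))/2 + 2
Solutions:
 u(y) = C1 + C2*y + 3*y^4/14 - 8*y^3/21 - 2*y^2


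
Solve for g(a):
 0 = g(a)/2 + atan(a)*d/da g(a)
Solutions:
 g(a) = C1*exp(-Integral(1/atan(a), a)/2)


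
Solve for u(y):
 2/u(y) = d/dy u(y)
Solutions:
 u(y) = -sqrt(C1 + 4*y)
 u(y) = sqrt(C1 + 4*y)


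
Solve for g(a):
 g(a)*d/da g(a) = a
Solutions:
 g(a) = -sqrt(C1 + a^2)
 g(a) = sqrt(C1 + a^2)


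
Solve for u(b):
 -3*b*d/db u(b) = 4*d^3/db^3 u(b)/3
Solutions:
 u(b) = C1 + Integral(C2*airyai(-2^(1/3)*3^(2/3)*b/2) + C3*airybi(-2^(1/3)*3^(2/3)*b/2), b)


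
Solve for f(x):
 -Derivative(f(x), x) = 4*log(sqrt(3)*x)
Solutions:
 f(x) = C1 - 4*x*log(x) - x*log(9) + 4*x


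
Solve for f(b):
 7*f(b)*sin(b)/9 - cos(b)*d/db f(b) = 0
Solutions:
 f(b) = C1/cos(b)^(7/9)


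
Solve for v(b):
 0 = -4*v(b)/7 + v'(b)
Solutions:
 v(b) = C1*exp(4*b/7)


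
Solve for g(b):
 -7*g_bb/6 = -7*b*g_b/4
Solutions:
 g(b) = C1 + C2*erfi(sqrt(3)*b/2)


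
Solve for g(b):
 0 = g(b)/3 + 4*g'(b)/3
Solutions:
 g(b) = C1*exp(-b/4)


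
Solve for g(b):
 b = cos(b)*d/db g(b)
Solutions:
 g(b) = C1 + Integral(b/cos(b), b)


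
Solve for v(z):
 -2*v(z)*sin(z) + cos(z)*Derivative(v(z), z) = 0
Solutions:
 v(z) = C1/cos(z)^2


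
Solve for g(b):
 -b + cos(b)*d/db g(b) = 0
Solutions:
 g(b) = C1 + Integral(b/cos(b), b)


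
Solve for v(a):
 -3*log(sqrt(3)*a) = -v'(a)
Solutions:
 v(a) = C1 + 3*a*log(a) - 3*a + 3*a*log(3)/2


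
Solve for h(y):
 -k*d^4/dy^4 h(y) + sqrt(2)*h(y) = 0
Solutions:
 h(y) = C1*exp(-2^(1/8)*y*(1/k)^(1/4)) + C2*exp(2^(1/8)*y*(1/k)^(1/4)) + C3*exp(-2^(1/8)*I*y*(1/k)^(1/4)) + C4*exp(2^(1/8)*I*y*(1/k)^(1/4))


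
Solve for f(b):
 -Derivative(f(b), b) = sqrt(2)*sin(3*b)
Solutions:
 f(b) = C1 + sqrt(2)*cos(3*b)/3


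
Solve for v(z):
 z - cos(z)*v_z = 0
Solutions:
 v(z) = C1 + Integral(z/cos(z), z)


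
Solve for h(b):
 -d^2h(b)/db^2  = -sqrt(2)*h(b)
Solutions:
 h(b) = C1*exp(-2^(1/4)*b) + C2*exp(2^(1/4)*b)


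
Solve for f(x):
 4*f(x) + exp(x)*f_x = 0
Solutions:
 f(x) = C1*exp(4*exp(-x))


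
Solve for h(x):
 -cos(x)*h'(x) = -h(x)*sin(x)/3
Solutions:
 h(x) = C1/cos(x)^(1/3)


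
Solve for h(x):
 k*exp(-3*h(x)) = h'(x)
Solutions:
 h(x) = log(C1 + 3*k*x)/3
 h(x) = log((-3^(1/3) - 3^(5/6)*I)*(C1 + k*x)^(1/3)/2)
 h(x) = log((-3^(1/3) + 3^(5/6)*I)*(C1 + k*x)^(1/3)/2)


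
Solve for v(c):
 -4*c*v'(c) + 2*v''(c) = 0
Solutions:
 v(c) = C1 + C2*erfi(c)


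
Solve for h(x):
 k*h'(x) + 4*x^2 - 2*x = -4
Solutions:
 h(x) = C1 - 4*x^3/(3*k) + x^2/k - 4*x/k


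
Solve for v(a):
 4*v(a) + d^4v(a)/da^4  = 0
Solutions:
 v(a) = (C1*sin(a) + C2*cos(a))*exp(-a) + (C3*sin(a) + C4*cos(a))*exp(a)


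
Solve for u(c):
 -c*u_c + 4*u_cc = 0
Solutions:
 u(c) = C1 + C2*erfi(sqrt(2)*c/4)


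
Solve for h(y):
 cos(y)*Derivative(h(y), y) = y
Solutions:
 h(y) = C1 + Integral(y/cos(y), y)


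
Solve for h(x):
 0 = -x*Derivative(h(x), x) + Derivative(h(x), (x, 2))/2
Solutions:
 h(x) = C1 + C2*erfi(x)


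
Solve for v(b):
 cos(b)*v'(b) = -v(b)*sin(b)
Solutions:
 v(b) = C1*cos(b)


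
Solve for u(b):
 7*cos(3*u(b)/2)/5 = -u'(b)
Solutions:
 7*b/5 - log(sin(3*u(b)/2) - 1)/3 + log(sin(3*u(b)/2) + 1)/3 = C1


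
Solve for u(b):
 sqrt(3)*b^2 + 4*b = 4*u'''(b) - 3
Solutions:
 u(b) = C1 + C2*b + C3*b^2 + sqrt(3)*b^5/240 + b^4/24 + b^3/8


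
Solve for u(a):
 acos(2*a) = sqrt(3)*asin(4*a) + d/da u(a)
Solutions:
 u(a) = C1 + a*acos(2*a) - sqrt(1 - 4*a^2)/2 - sqrt(3)*(a*asin(4*a) + sqrt(1 - 16*a^2)/4)


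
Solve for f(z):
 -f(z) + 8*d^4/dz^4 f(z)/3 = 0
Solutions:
 f(z) = C1*exp(-6^(1/4)*z/2) + C2*exp(6^(1/4)*z/2) + C3*sin(6^(1/4)*z/2) + C4*cos(6^(1/4)*z/2)


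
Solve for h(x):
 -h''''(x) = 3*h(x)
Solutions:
 h(x) = (C1*sin(sqrt(2)*3^(1/4)*x/2) + C2*cos(sqrt(2)*3^(1/4)*x/2))*exp(-sqrt(2)*3^(1/4)*x/2) + (C3*sin(sqrt(2)*3^(1/4)*x/2) + C4*cos(sqrt(2)*3^(1/4)*x/2))*exp(sqrt(2)*3^(1/4)*x/2)


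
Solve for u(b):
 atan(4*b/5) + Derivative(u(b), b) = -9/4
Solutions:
 u(b) = C1 - b*atan(4*b/5) - 9*b/4 + 5*log(16*b^2 + 25)/8


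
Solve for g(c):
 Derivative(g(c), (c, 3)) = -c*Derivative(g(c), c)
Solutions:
 g(c) = C1 + Integral(C2*airyai(-c) + C3*airybi(-c), c)


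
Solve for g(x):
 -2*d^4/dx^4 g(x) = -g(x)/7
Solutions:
 g(x) = C1*exp(-14^(3/4)*x/14) + C2*exp(14^(3/4)*x/14) + C3*sin(14^(3/4)*x/14) + C4*cos(14^(3/4)*x/14)


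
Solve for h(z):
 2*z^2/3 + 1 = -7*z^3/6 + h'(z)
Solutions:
 h(z) = C1 + 7*z^4/24 + 2*z^3/9 + z


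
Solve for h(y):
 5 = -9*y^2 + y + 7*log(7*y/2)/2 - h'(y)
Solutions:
 h(y) = C1 - 3*y^3 + y^2/2 + 7*y*log(y)/2 - 17*y/2 - 4*y*log(2) + y*log(14)/2 + 3*y*log(7)


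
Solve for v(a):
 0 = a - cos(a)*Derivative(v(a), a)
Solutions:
 v(a) = C1 + Integral(a/cos(a), a)


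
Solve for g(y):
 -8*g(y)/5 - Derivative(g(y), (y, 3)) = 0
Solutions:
 g(y) = C3*exp(-2*5^(2/3)*y/5) + (C1*sin(sqrt(3)*5^(2/3)*y/5) + C2*cos(sqrt(3)*5^(2/3)*y/5))*exp(5^(2/3)*y/5)


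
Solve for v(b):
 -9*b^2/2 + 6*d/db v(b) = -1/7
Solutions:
 v(b) = C1 + b^3/4 - b/42


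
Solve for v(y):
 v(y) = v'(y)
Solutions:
 v(y) = C1*exp(y)


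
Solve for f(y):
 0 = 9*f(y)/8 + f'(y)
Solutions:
 f(y) = C1*exp(-9*y/8)


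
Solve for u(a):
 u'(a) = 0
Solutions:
 u(a) = C1


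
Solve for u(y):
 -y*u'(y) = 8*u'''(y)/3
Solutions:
 u(y) = C1 + Integral(C2*airyai(-3^(1/3)*y/2) + C3*airybi(-3^(1/3)*y/2), y)


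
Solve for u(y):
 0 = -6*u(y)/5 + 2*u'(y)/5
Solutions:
 u(y) = C1*exp(3*y)


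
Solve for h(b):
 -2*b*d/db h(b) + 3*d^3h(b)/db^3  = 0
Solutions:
 h(b) = C1 + Integral(C2*airyai(2^(1/3)*3^(2/3)*b/3) + C3*airybi(2^(1/3)*3^(2/3)*b/3), b)


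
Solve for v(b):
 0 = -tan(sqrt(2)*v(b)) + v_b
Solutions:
 v(b) = sqrt(2)*(pi - asin(C1*exp(sqrt(2)*b)))/2
 v(b) = sqrt(2)*asin(C1*exp(sqrt(2)*b))/2


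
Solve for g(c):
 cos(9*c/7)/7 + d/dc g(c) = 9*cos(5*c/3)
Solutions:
 g(c) = C1 - sin(9*c/7)/9 + 27*sin(5*c/3)/5


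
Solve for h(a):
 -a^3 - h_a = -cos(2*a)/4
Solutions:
 h(a) = C1 - a^4/4 + sin(2*a)/8


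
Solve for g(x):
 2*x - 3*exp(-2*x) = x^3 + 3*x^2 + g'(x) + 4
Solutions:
 g(x) = C1 - x^4/4 - x^3 + x^2 - 4*x + 3*exp(-2*x)/2


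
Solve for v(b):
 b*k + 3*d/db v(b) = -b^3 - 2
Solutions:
 v(b) = C1 - b^4/12 - b^2*k/6 - 2*b/3


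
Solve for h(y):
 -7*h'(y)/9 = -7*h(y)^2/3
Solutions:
 h(y) = -1/(C1 + 3*y)


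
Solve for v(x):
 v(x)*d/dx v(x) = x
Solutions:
 v(x) = -sqrt(C1 + x^2)
 v(x) = sqrt(C1 + x^2)


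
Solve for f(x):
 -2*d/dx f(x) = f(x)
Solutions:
 f(x) = C1*exp(-x/2)


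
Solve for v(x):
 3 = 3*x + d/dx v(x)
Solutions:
 v(x) = C1 - 3*x^2/2 + 3*x


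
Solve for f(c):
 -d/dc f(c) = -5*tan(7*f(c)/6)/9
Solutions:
 f(c) = -6*asin(C1*exp(35*c/54))/7 + 6*pi/7
 f(c) = 6*asin(C1*exp(35*c/54))/7


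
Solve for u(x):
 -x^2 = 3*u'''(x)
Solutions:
 u(x) = C1 + C2*x + C3*x^2 - x^5/180


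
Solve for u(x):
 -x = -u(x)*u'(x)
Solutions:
 u(x) = -sqrt(C1 + x^2)
 u(x) = sqrt(C1 + x^2)


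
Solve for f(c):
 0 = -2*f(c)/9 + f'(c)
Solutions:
 f(c) = C1*exp(2*c/9)


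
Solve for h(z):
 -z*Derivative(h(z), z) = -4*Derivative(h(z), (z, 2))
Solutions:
 h(z) = C1 + C2*erfi(sqrt(2)*z/4)


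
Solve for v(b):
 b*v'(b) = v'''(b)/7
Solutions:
 v(b) = C1 + Integral(C2*airyai(7^(1/3)*b) + C3*airybi(7^(1/3)*b), b)


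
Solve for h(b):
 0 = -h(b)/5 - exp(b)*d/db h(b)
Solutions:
 h(b) = C1*exp(exp(-b)/5)


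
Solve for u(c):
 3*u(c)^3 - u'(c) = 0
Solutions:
 u(c) = -sqrt(2)*sqrt(-1/(C1 + 3*c))/2
 u(c) = sqrt(2)*sqrt(-1/(C1 + 3*c))/2


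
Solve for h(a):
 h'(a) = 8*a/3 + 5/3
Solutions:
 h(a) = C1 + 4*a^2/3 + 5*a/3


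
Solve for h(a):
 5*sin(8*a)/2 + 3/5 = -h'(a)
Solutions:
 h(a) = C1 - 3*a/5 + 5*cos(8*a)/16


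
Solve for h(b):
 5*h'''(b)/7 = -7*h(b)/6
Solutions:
 h(b) = C3*exp(-210^(2/3)*b/30) + (C1*sin(3^(1/6)*70^(2/3)*b/20) + C2*cos(3^(1/6)*70^(2/3)*b/20))*exp(210^(2/3)*b/60)


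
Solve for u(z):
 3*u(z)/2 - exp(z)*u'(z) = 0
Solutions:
 u(z) = C1*exp(-3*exp(-z)/2)


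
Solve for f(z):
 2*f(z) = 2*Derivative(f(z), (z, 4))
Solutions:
 f(z) = C1*exp(-z) + C2*exp(z) + C3*sin(z) + C4*cos(z)


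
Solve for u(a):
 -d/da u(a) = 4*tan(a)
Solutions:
 u(a) = C1 + 4*log(cos(a))


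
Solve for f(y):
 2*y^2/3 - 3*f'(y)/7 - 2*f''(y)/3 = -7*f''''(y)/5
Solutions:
 f(y) = C1 + C2*exp(-y*(4*5^(2/3)*98^(1/3)/(sqrt(5441) + 81)^(1/3) + 140^(1/3)*(sqrt(5441) + 81)^(1/3))/84)*sin(sqrt(3)*y*(-140^(1/3)*(sqrt(5441) + 81)^(1/3) + 4*5^(2/3)*98^(1/3)/(sqrt(5441) + 81)^(1/3))/84) + C3*exp(-y*(4*5^(2/3)*98^(1/3)/(sqrt(5441) + 81)^(1/3) + 140^(1/3)*(sqrt(5441) + 81)^(1/3))/84)*cos(sqrt(3)*y*(-140^(1/3)*(sqrt(5441) + 81)^(1/3) + 4*5^(2/3)*98^(1/3)/(sqrt(5441) + 81)^(1/3))/84) + C4*exp(y*(4*5^(2/3)*98^(1/3)/(sqrt(5441) + 81)^(1/3) + 140^(1/3)*(sqrt(5441) + 81)^(1/3))/42) + 14*y^3/27 - 196*y^2/81 + 5488*y/729


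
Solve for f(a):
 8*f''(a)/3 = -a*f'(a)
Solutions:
 f(a) = C1 + C2*erf(sqrt(3)*a/4)


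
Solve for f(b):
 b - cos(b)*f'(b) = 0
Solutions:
 f(b) = C1 + Integral(b/cos(b), b)


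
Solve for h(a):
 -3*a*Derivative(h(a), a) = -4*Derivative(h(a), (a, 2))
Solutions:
 h(a) = C1 + C2*erfi(sqrt(6)*a/4)


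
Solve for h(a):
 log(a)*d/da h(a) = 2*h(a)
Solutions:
 h(a) = C1*exp(2*li(a))


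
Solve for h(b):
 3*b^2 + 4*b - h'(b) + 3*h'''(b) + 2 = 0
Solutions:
 h(b) = C1 + C2*exp(-sqrt(3)*b/3) + C3*exp(sqrt(3)*b/3) + b^3 + 2*b^2 + 20*b


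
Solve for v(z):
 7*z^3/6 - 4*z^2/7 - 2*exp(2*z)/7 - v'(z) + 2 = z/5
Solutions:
 v(z) = C1 + 7*z^4/24 - 4*z^3/21 - z^2/10 + 2*z - exp(2*z)/7


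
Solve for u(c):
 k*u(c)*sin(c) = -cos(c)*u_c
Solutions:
 u(c) = C1*exp(k*log(cos(c)))
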